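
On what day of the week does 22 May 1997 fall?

Thursday

Doomsday rule: the anchor day for the 1900s is Wednesday. For year 97: 97÷12 = 8 r 1, and 1÷4 = 0, so 8+1+0 = 9.
Wednesday + 9 ≡ Friday — that's 1997's doomsday.
In May the doomsday date is May 9.
May 22 is 13 days after May 9; 13 mod 7 = 6, so Friday + 6 = Thursday.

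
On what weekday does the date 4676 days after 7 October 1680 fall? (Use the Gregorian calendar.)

Oct 7, 1680 is a Monday.
4676 mod 7 = 0, so 4676 days after a Monday is Monday + 0 = Monday.

Monday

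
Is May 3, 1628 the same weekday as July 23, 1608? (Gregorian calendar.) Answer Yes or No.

Yes

From Jul 23, 1608 to May 3, 1628 is 7224 days.
7224 mod 7 = 0, so they are the same weekday.
(Jul 23, 1608 is a Wednesday; May 3, 1628 is a Wednesday.)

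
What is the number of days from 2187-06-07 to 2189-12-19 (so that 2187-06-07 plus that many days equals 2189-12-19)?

926

Jun 7, 2187 → Jun 7, 2188: 366 days (Feb 29, 2188 is in that span).
Jun 7, 2188 → Jun 7, 2189: 365 days.
Jun 7, 2189 → Jul 7, 2189: 30 days (June has 30).
Jul 7, 2189 → Aug 7, 2189: 31 days (July has 31).
Aug 7, 2189 → Sep 7, 2189: 31 days (August has 31).
Sep 7, 2189 → Oct 7, 2189: 30 days (September has 30).
Oct 7, 2189 → Nov 7, 2189: 31 days (October has 31).
Nov 7, 2189 → Dec 7, 2189: 30 days (November has 30).
Dec 7, 2189 → Dec 19, 2189: 12 days.
Total: 926 days.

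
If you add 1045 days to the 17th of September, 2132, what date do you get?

+365 (one year) → Sep 17, 2133 (680 left).
+365 (one year) → Sep 17, 2134 (315 left).
Sep has 30 days: +14 → Oct 1, 2134 (301 left).
Oct has 31 days: +31 → Nov 1, 2134 (270 left).
Nov has 30 days: +30 → Dec 1, 2134 (240 left).
Dec has 31 days: +31 → Jan 1, 2135 (209 left).
Jan has 31 days: +31 → Feb 1, 2135 (178 left).
Feb has 28 days: +28 → Mar 1, 2135 (150 left).
Mar has 31 days: +31 → Apr 1, 2135 (119 left).
Apr has 30 days: +30 → May 1, 2135 (89 left).
May has 31 days: +31 → Jun 1, 2135 (58 left).
Jun has 30 days: +30 → Jul 1, 2135 (28 left).
+28 → Jul 29, 2135.

July 29, 2135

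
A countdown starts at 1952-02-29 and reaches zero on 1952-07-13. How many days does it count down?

135

Feb 29, 1952 → Mar 29, 1952: 29 days (February has 29).
Mar 29, 1952 → Apr 29, 1952: 31 days (March has 31).
Apr 29, 1952 → May 29, 1952: 30 days (April has 30).
May 29, 1952 → Jun 29, 1952: 31 days (May has 31).
Jun 29, 1952 → Jul 13, 1952: 14 days.
Total: 135 days.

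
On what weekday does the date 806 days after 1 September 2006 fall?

Saturday

First find the weekday of Sep 1, 2006. Doomsday rule: the anchor day for the 2000s is Tuesday. For year 06: 6÷12 = 0 r 6, and 6÷4 = 1, so 0+6+1 = 7.
Tuesday + 7 ≡ Tuesday — that's 2006's doomsday.
In September the doomsday date is Sep 5.
Sep 1 is 4 days before Sep 5; 4 mod 7 = 4, so Tuesday − 4 = Friday.
806 mod 7 = 1, so 806 days after a Friday is Friday + 1 = Saturday.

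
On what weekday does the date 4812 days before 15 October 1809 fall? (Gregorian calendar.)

Thursday

Oct 15, 1809 is a Sunday.
4812 mod 7 = 3, so 4812 days before a Sunday is Sunday − 3 = Thursday.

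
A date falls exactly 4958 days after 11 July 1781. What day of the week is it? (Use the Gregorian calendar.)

First find the weekday of Jul 11, 1781. Doomsday rule: the anchor day for the 1700s is Sunday. For year 81: 81÷12 = 6 r 9, and 9÷4 = 2, so 6+9+2 = 17.
Sunday + 17 ≡ Wednesday — that's 1781's doomsday.
In July the doomsday date is Jul 11.
Jul 11 is the doomsday itself: Wednesday.
4958 mod 7 = 2, so 4958 days after a Wednesday is Wednesday + 2 = Friday.

Friday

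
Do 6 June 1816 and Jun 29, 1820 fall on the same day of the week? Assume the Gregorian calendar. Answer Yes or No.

Yes

From Jun 6, 1816 to Jun 29, 1820 is 1484 days.
1484 mod 7 = 0, so they are the same weekday.
(Jun 6, 1816 is a Thursday; Jun 29, 1820 is a Thursday.)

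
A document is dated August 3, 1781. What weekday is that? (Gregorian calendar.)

Doomsday rule: the anchor day for the 1700s is Sunday. For year 81: 81÷12 = 6 r 9, and 9÷4 = 2, so 6+9+2 = 17.
Sunday + 17 ≡ Wednesday — that's 1781's doomsday.
In August the doomsday date is Aug 8.
Aug 3 is 5 days before Aug 8; 5 mod 7 = 5, so Wednesday − 5 = Friday.

Friday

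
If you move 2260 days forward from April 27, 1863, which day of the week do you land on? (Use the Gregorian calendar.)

Apr 27, 1863 is a Monday.
2260 mod 7 = 6, so 2260 days after a Monday is Monday + 6 = Sunday.

Sunday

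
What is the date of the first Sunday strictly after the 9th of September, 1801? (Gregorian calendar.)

Sep 9, 1801 is a Wednesday.
From Wednesday to the next Sunday is 4 days.
Sep 9, 1801 + 4 = Sep 13, 1801.

September 13, 1801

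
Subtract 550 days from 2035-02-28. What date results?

−365 (one year) → Feb 28, 2034 (185 left).
−28 → Jan 31, 2034 (end of Jan, 31 days; 157 left).
−31 → Dec 31, 2033 (end of Dec, 31 days; 126 left).
−31 → Nov 30, 2033 (end of Nov, 30 days; 95 left).
−30 → Oct 31, 2033 (end of Oct, 31 days; 65 left).
−31 → Sep 30, 2033 (end of Sep, 30 days; 34 left).
−30 → Aug 31, 2033 (end of Aug, 31 days; 4 left).
−4 → Aug 27, 2033.

August 27, 2033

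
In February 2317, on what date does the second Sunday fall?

February 11, 2317

February 1, 2317 is a Thursday.
The first Sunday is therefore February 4 (3 days later).
The second Sunday is 4 + 1×7 = February 11.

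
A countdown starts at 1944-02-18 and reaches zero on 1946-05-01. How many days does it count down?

Feb 18, 1944 → Feb 18, 1945: 366 days (Feb 29, 1944 is in that span).
Feb 18, 1945 → Feb 18, 1946: 365 days.
Feb 18, 1946 → Mar 18, 1946: 28 days (February has 28).
Mar 18, 1946 → Apr 18, 1946: 31 days (March has 31).
Apr 18, 1946 → May 1, 1946: 13 days.
Total: 803 days.

803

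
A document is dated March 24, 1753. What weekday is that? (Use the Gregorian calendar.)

Saturday

Doomsday rule: the anchor day for the 1700s is Sunday. For year 53: 53÷12 = 4 r 5, and 5÷4 = 1, so 4+5+1 = 10.
Sunday + 10 ≡ Wednesday — that's 1753's doomsday.
In March the doomsday date is Mar 14.
Mar 24 is 10 days after Mar 14; 10 mod 7 = 3, so Wednesday + 3 = Saturday.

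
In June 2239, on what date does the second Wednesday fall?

June 12, 2239

June 1, 2239 is a Saturday.
The first Wednesday is therefore June 5 (4 days later).
The second Wednesday is 5 + 1×7 = June 12.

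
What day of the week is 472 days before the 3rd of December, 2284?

Sunday

Dec 3, 2284 is a Wednesday.
472 mod 7 = 3, so 472 days before a Wednesday is Wednesday − 3 = Sunday.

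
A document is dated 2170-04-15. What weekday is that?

Sunday

Doomsday rule: the anchor day for the 2100s is Sunday. For year 70: 70÷12 = 5 r 10, and 10÷4 = 2, so 5+10+2 = 17.
Sunday + 17 ≡ Wednesday — that's 2170's doomsday.
In April the doomsday date is Apr 4.
Apr 15 is 11 days after Apr 4; 11 mod 7 = 4, so Wednesday + 4 = Sunday.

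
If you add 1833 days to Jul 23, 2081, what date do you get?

July 30, 2086

+365 (one year) → Jul 23, 2082 (1468 left).
+365 (one year) → Jul 23, 2083 (1103 left).
+366 (one year; includes Feb 29, 2084) → Jul 23, 2084 (737 left).
+365 (one year) → Jul 23, 2085 (372 left).
Jul has 31 days: +9 → Aug 1, 2085 (363 left).
Aug has 31 days: +31 → Sep 1, 2085 (332 left).
Sep has 30 days: +30 → Oct 1, 2085 (302 left).
Oct has 31 days: +31 → Nov 1, 2085 (271 left).
Nov has 30 days: +30 → Dec 1, 2085 (241 left).
Dec has 31 days: +31 → Jan 1, 2086 (210 left).
Jan has 31 days: +31 → Feb 1, 2086 (179 left).
Feb has 28 days: +28 → Mar 1, 2086 (151 left).
Mar has 31 days: +31 → Apr 1, 2086 (120 left).
Apr has 30 days: +30 → May 1, 2086 (90 left).
May has 31 days: +31 → Jun 1, 2086 (59 left).
Jun has 30 days: +30 → Jul 1, 2086 (29 left).
+29 → Jul 30, 2086.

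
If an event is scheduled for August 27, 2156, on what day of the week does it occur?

Friday

Doomsday rule: the anchor day for the 2100s is Sunday. For year 56: 56÷12 = 4 r 8, and 8÷4 = 2, so 4+8+2 = 14.
Sunday + 14 ≡ Sunday — that's 2156's doomsday.
In August the doomsday date is Aug 8.
Aug 27 is 19 days after Aug 8; 19 mod 7 = 5, so Sunday + 5 = Friday.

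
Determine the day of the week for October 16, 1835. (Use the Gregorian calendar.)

Friday

January 1, 1835 is a Thursday.
Jan 1, 1835 → Feb 1, 1835: 31 days (January has 31).
Feb 1, 1835 → Mar 1, 1835: 28 days (February has 28).
Mar 1, 1835 → Apr 1, 1835: 31 days (March has 31).
Apr 1, 1835 → May 1, 1835: 30 days (April has 30).
May 1, 1835 → Jun 1, 1835: 31 days (May has 31).
Jun 1, 1835 → Jul 1, 1835: 30 days (June has 30).
Jul 1, 1835 → Aug 1, 1835: 31 days (July has 31).
Aug 1, 1835 → Sep 1, 1835: 31 days (August has 31).
Sep 1, 1835 → Oct 1, 1835: 30 days (September has 30).
Oct 1, 1835 → Oct 16, 1835: 15 days.
Total: 288 days.
288 mod 7 = 1, so Thursday + 1 = Friday.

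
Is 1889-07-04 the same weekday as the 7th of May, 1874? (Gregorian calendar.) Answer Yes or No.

Yes

From May 7, 1874 to Jul 4, 1889 is 5537 days.
5537 mod 7 = 0, so they are the same weekday.
(May 7, 1874 is a Thursday; Jul 4, 1889 is a Thursday.)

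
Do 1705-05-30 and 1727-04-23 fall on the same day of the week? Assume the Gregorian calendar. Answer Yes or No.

No

From May 30, 1705 to Apr 23, 1727 is 7998 days.
7998 mod 7 = 4, so they are different weekdays.
(May 30, 1705 is a Saturday; Apr 23, 1727 is a Wednesday.)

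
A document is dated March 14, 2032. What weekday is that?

Doomsday rule: the anchor day for the 2000s is Tuesday. For year 32: 32÷12 = 2 r 8, and 8÷4 = 2, so 2+8+2 = 12.
Tuesday + 12 ≡ Sunday — that's 2032's doomsday.
In March the doomsday date is Mar 14.
Mar 14 is the doomsday itself: Sunday.

Sunday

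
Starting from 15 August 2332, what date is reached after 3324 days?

+365 (one year) → Aug 15, 2333 (2959 left).
+365 (one year) → Aug 15, 2334 (2594 left).
+365 (one year) → Aug 15, 2335 (2229 left).
+366 (one year; includes Feb 29, 2336) → Aug 15, 2336 (1863 left).
+365 (one year) → Aug 15, 2337 (1498 left).
+365 (one year) → Aug 15, 2338 (1133 left).
+365 (one year) → Aug 15, 2339 (768 left).
+366 (one year; includes Feb 29, 2340) → Aug 15, 2340 (402 left).
+365 (one year) → Aug 15, 2341 (37 left).
Aug has 31 days: +17 → Sep 1, 2341 (20 left).
+20 → Sep 21, 2341.

September 21, 2341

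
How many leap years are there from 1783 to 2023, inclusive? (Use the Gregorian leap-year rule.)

Multiples of 4 in [1783,2023]: 60.
Of those, multiples of 100: 3 (not leap unless ÷400).
Multiples of 400: 1.
Leap years = 60 − 3 + 1 = 58.

58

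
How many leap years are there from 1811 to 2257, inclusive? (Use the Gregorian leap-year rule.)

109

Multiples of 4 in [1811,2257]: 112.
Of those, multiples of 100: 4 (not leap unless ÷400).
Multiples of 400: 1.
Leap years = 112 − 4 + 1 = 109.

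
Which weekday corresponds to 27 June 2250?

Thursday

Doomsday rule: the anchor day for the 2200s is Friday. For year 50: 50÷12 = 4 r 2, and 2÷4 = 0, so 4+2+0 = 6.
Friday + 6 ≡ Thursday — that's 2250's doomsday.
In June the doomsday date is Jun 6.
Jun 27 is 21 days after Jun 6; 21 mod 7 = 0, so Thursday + 0 = Thursday.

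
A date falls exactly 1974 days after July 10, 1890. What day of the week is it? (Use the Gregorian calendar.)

First find the weekday of Jul 10, 1890. Doomsday rule: the anchor day for the 1800s is Friday. For year 90: 90÷12 = 7 r 6, and 6÷4 = 1, so 7+6+1 = 14.
Friday + 14 ≡ Friday — that's 1890's doomsday.
In July the doomsday date is Jul 11.
Jul 10 is 1 day before Jul 11; 1 mod 7 = 1, so Friday − 1 = Thursday.
1974 mod 7 = 0, so 1974 days after a Thursday is Thursday + 0 = Thursday.

Thursday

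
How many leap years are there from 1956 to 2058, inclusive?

Multiples of 4 in [1956,2058]: 26.
Of those, multiples of 100: 1 (not leap unless ÷400).
Multiples of 400: 1.
Leap years = 26 − 1 + 1 = 26.

26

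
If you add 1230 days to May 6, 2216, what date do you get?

September 18, 2219

+365 (one year) → May 6, 2217 (865 left).
+365 (one year) → May 6, 2218 (500 left).
+365 (one year) → May 6, 2219 (135 left).
May has 31 days: +26 → Jun 1, 2219 (109 left).
Jun has 30 days: +30 → Jul 1, 2219 (79 left).
Jul has 31 days: +31 → Aug 1, 2219 (48 left).
Aug has 31 days: +31 → Sep 1, 2219 (17 left).
+17 → Sep 18, 2219.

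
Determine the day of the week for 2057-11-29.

Doomsday rule: the anchor day for the 2000s is Tuesday. For year 57: 57÷12 = 4 r 9, and 9÷4 = 2, so 4+9+2 = 15.
Tuesday + 15 ≡ Wednesday — that's 2057's doomsday.
In November the doomsday date is Nov 7.
Nov 29 is 22 days after Nov 7; 22 mod 7 = 1, so Wednesday + 1 = Thursday.

Thursday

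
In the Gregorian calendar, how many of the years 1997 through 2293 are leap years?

72

Multiples of 4 in [1997,2293]: 74.
Of those, multiples of 100: 3 (not leap unless ÷400).
Multiples of 400: 1.
Leap years = 74 − 3 + 1 = 72.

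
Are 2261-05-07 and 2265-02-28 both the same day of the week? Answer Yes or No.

From May 7, 2261 to Feb 28, 2265 is 1393 days.
1393 mod 7 = 0, so they are the same weekday.
(May 7, 2261 is a Tuesday; Feb 28, 2265 is a Tuesday.)

Yes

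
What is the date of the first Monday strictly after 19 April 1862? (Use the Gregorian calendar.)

Apr 19, 1862 is a Saturday.
From Saturday to the next Monday is 2 days.
Apr 19, 1862 + 2 = Apr 21, 1862.

April 21, 1862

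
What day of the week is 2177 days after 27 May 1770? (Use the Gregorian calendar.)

First find the weekday of May 27, 1770. Doomsday rule: the anchor day for the 1700s is Sunday. For year 70: 70÷12 = 5 r 10, and 10÷4 = 2, so 5+10+2 = 17.
Sunday + 17 ≡ Wednesday — that's 1770's doomsday.
In May the doomsday date is May 9.
May 27 is 18 days after May 9; 18 mod 7 = 4, so Wednesday + 4 = Sunday.
2177 mod 7 = 0, so 2177 days after a Sunday is Sunday + 0 = Sunday.

Sunday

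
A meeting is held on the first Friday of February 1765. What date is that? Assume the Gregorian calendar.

February 1, 1765 is a Friday.
The first Friday is therefore February 1 (same day).

February 1, 1765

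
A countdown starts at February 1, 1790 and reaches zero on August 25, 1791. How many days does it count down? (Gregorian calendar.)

Feb 1, 1790 → Feb 1, 1791: 365 days.
Feb 1, 1791 → Mar 1, 1791: 28 days (February has 28).
Mar 1, 1791 → Apr 1, 1791: 31 days (March has 31).
Apr 1, 1791 → May 1, 1791: 30 days (April has 30).
May 1, 1791 → Jun 1, 1791: 31 days (May has 31).
Jun 1, 1791 → Jul 1, 1791: 30 days (June has 30).
Jul 1, 1791 → Aug 1, 1791: 31 days (July has 31).
Aug 1, 1791 → Aug 25, 1791: 24 days.
Total: 570 days.

570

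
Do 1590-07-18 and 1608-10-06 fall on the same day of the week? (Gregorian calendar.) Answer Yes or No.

From Jul 18, 1590 to Oct 6, 1608 is 6655 days.
6655 mod 7 = 5, so they are different weekdays.
(Jul 18, 1590 is a Wednesday; Oct 6, 1608 is a Monday.)

No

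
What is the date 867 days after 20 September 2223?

+366 (one year; includes Feb 29, 2224) → Sep 20, 2224 (501 left).
+365 (one year) → Sep 20, 2225 (136 left).
Sep has 30 days: +11 → Oct 1, 2225 (125 left).
Oct has 31 days: +31 → Nov 1, 2225 (94 left).
Nov has 30 days: +30 → Dec 1, 2225 (64 left).
Dec has 31 days: +31 → Jan 1, 2226 (33 left).
Jan has 31 days: +31 → Feb 1, 2226 (2 left).
+2 → Feb 3, 2226.

February 3, 2226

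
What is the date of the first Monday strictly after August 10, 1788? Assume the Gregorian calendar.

Aug 10, 1788 is a Sunday.
From Sunday to the next Monday is 1 day.
Aug 10, 1788 + 1 = Aug 11, 1788.

August 11, 1788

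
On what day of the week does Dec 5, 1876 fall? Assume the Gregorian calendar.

Tuesday

January 1, 1876 is a Saturday.
Jan 1, 1876 → Feb 1, 1876: 31 days (January has 31).
Feb 1, 1876 → Mar 1, 1876: 29 days (February has 29).
Mar 1, 1876 → Apr 1, 1876: 31 days (March has 31).
Apr 1, 1876 → May 1, 1876: 30 days (April has 30).
May 1, 1876 → Jun 1, 1876: 31 days (May has 31).
Jun 1, 1876 → Jul 1, 1876: 30 days (June has 30).
Jul 1, 1876 → Aug 1, 1876: 31 days (July has 31).
Aug 1, 1876 → Sep 1, 1876: 31 days (August has 31).
Sep 1, 1876 → Oct 1, 1876: 30 days (September has 30).
Oct 1, 1876 → Nov 1, 1876: 31 days (October has 31).
Nov 1, 1876 → Dec 1, 1876: 30 days (November has 30).
Dec 1, 1876 → Dec 5, 1876: 4 days.
Total: 339 days.
339 mod 7 = 3, so Saturday + 3 = Tuesday.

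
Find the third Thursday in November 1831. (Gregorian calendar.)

November 1, 1831 is a Tuesday.
The first Thursday is therefore November 3 (2 days later).
The third Thursday is 3 + 2×7 = November 17.

November 17, 1831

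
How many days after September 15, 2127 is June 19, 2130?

1008

Sep 15, 2127 → Sep 15, 2128: 366 days (Feb 29, 2128 is in that span).
Sep 15, 2128 → Sep 15, 2129: 365 days.
Sep 15, 2129 → Oct 15, 2129: 30 days (September has 30).
Oct 15, 2129 → Nov 15, 2129: 31 days (October has 31).
Nov 15, 2129 → Dec 15, 2129: 30 days (November has 30).
Dec 15, 2129 → Jan 15, 2130: 31 days (December has 31).
Jan 15, 2130 → Feb 15, 2130: 31 days (January has 31).
Feb 15, 2130 → Mar 15, 2130: 28 days (February has 28).
Mar 15, 2130 → Apr 15, 2130: 31 days (March has 31).
Apr 15, 2130 → May 15, 2130: 30 days (April has 30).
May 15, 2130 → Jun 15, 2130: 31 days (May has 31).
Jun 15, 2130 → Jun 19, 2130: 4 days.
Total: 1008 days.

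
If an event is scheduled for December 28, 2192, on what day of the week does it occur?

Doomsday rule: the anchor day for the 2100s is Sunday. For year 92: 92÷12 = 7 r 8, and 8÷4 = 2, so 7+8+2 = 17.
Sunday + 17 ≡ Wednesday — that's 2192's doomsday.
In December the doomsday date is Dec 12.
Dec 28 is 16 days after Dec 12; 16 mod 7 = 2, so Wednesday + 2 = Friday.

Friday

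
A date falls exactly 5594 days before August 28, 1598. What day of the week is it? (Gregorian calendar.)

Thursday

Aug 28, 1598 is a Friday.
5594 mod 7 = 1, so 5594 days before a Friday is Friday − 1 = Thursday.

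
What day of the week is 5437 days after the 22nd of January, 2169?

Jan 22, 2169 is a Sunday.
5437 mod 7 = 5, so 5437 days after a Sunday is Sunday + 5 = Friday.

Friday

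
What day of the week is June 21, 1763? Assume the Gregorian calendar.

Doomsday rule: the anchor day for the 1700s is Sunday. For year 63: 63÷12 = 5 r 3, and 3÷4 = 0, so 5+3+0 = 8.
Sunday + 8 ≡ Monday — that's 1763's doomsday.
In June the doomsday date is Jun 6.
Jun 21 is 15 days after Jun 6; 15 mod 7 = 1, so Monday + 1 = Tuesday.

Tuesday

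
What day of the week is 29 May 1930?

January 1, 1930 is a Wednesday.
Jan 1, 1930 → Feb 1, 1930: 31 days (January has 31).
Feb 1, 1930 → Mar 1, 1930: 28 days (February has 28).
Mar 1, 1930 → Apr 1, 1930: 31 days (March has 31).
Apr 1, 1930 → May 1, 1930: 30 days (April has 30).
May 1, 1930 → May 29, 1930: 28 days.
Total: 148 days.
148 mod 7 = 1, so Wednesday + 1 = Thursday.

Thursday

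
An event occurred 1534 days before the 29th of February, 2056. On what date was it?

−366 (one year; includes Feb 29, 2056) → Feb 28, 2055 (1168 left).
−365 (one year) → Feb 28, 2054 (803 left).
−365 (one year) → Feb 28, 2053 (438 left).
−366 (one year; includes Feb 29, 2052) → Feb 28, 2052 (72 left).
−28 → Jan 31, 2052 (end of Jan, 31 days; 44 left).
−31 → Dec 31, 2051 (end of Dec, 31 days; 13 left).
−13 → Dec 18, 2051.

December 18, 2051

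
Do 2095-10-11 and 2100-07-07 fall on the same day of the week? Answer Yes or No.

No

From Oct 11, 2095 to Jul 7, 2100 is 1730 days.
1730 mod 7 = 1, so they are different weekdays.
(Oct 11, 2095 is a Tuesday; Jul 7, 2100 is a Wednesday.)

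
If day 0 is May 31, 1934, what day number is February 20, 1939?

1726

May 31, 1934 → May 31, 1935: 365 days.
May 31, 1935 → May 31, 1936: 366 days (Feb 29, 1936 is in that span).
May 31, 1936 → May 31, 1937: 365 days.
May 31, 1937 → May 31, 1938: 365 days.
May 31, 1938 → Jun 30, 1938: 30 days (May has 31).
Jun 30, 1938 → Jul 30, 1938: 30 days (June has 30).
Jul 30, 1938 → Aug 30, 1938: 31 days (July has 31).
Aug 30, 1938 → Sep 30, 1938: 31 days (August has 31).
Sep 30, 1938 → Oct 30, 1938: 30 days (September has 30).
Oct 30, 1938 → Nov 30, 1938: 31 days (October has 31).
Nov 30, 1938 → Dec 30, 1938: 30 days (November has 30).
Dec 30, 1938 → Jan 30, 1939: 31 days (December has 31).
Jan 30, 1939 → Feb 20, 1939: 21 days.
Total: 1726 days.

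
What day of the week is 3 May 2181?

Thursday

Doomsday rule: the anchor day for the 2100s is Sunday. For year 81: 81÷12 = 6 r 9, and 9÷4 = 2, so 6+9+2 = 17.
Sunday + 17 ≡ Wednesday — that's 2181's doomsday.
In May the doomsday date is May 9.
May 3 is 6 days before May 9; 6 mod 7 = 6, so Wednesday − 6 = Thursday.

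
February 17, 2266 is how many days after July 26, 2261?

Jul 26, 2261 → Jul 26, 2262: 365 days.
Jul 26, 2262 → Jul 26, 2263: 365 days.
Jul 26, 2263 → Jul 26, 2264: 366 days (Feb 29, 2264 is in that span).
Jul 26, 2264 → Jul 26, 2265: 365 days.
Jul 26, 2265 → Aug 26, 2265: 31 days (July has 31).
Aug 26, 2265 → Sep 26, 2265: 31 days (August has 31).
Sep 26, 2265 → Oct 26, 2265: 30 days (September has 30).
Oct 26, 2265 → Nov 26, 2265: 31 days (October has 31).
Nov 26, 2265 → Dec 26, 2265: 30 days (November has 30).
Dec 26, 2265 → Jan 26, 2266: 31 days (December has 31).
Jan 26, 2266 → Feb 17, 2266: 22 days.
Total: 1667 days.

1667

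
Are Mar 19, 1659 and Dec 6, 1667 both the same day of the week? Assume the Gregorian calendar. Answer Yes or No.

No

From Mar 19, 1659 to Dec 6, 1667 is 3184 days.
3184 mod 7 = 6, so they are different weekdays.
(Mar 19, 1659 is a Wednesday; Dec 6, 1667 is a Tuesday.)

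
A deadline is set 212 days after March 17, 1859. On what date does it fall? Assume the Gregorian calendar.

Mar has 31 days: +15 → Apr 1, 1859 (197 left).
Apr has 30 days: +30 → May 1, 1859 (167 left).
May has 31 days: +31 → Jun 1, 1859 (136 left).
Jun has 30 days: +30 → Jul 1, 1859 (106 left).
Jul has 31 days: +31 → Aug 1, 1859 (75 left).
Aug has 31 days: +31 → Sep 1, 1859 (44 left).
Sep has 30 days: +30 → Oct 1, 1859 (14 left).
+14 → Oct 15, 1859.

October 15, 1859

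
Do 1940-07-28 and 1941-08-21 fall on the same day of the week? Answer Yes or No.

No

From Jul 28, 1940 to Aug 21, 1941 is 389 days.
389 mod 7 = 4, so they are different weekdays.
(Jul 28, 1940 is a Sunday; Aug 21, 1941 is a Thursday.)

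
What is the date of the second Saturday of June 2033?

June 1, 2033 is a Wednesday.
The first Saturday is therefore June 4 (3 days later).
The second Saturday is 4 + 1×7 = June 11.

June 11, 2033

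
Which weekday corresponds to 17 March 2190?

January 1, 2190 is a Friday.
Jan 1, 2190 → Feb 1, 2190: 31 days (January has 31).
Feb 1, 2190 → Mar 1, 2190: 28 days (February has 28).
Mar 1, 2190 → Mar 17, 2190: 16 days.
Total: 75 days.
75 mod 7 = 5, so Friday + 5 = Wednesday.

Wednesday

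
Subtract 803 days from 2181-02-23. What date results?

−366 (one year; includes Feb 29, 2180) → Feb 23, 2180 (437 left).
−365 (one year) → Feb 23, 2179 (72 left).
−23 → Jan 31, 2179 (end of Jan, 31 days; 49 left).
−31 → Dec 31, 2178 (end of Dec, 31 days; 18 left).
−18 → Dec 13, 2178.

December 13, 2178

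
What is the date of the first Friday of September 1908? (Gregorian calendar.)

September 4, 1908

September 1, 1908 is a Tuesday.
The first Friday is therefore September 4 (3 days later).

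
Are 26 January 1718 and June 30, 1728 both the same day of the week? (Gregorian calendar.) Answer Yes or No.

Yes

From Jan 26, 1718 to Jun 30, 1728 is 3808 days.
3808 mod 7 = 0, so they are the same weekday.
(Jan 26, 1718 is a Wednesday; Jun 30, 1728 is a Wednesday.)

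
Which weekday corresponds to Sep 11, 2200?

Thursday

January 1, 2200 is a Wednesday.
Jan 1, 2200 → Feb 1, 2200: 31 days (January has 31).
Feb 1, 2200 → Mar 1, 2200: 28 days (February has 28).
Mar 1, 2200 → Apr 1, 2200: 31 days (March has 31).
Apr 1, 2200 → May 1, 2200: 30 days (April has 30).
May 1, 2200 → Jun 1, 2200: 31 days (May has 31).
Jun 1, 2200 → Jul 1, 2200: 30 days (June has 30).
Jul 1, 2200 → Aug 1, 2200: 31 days (July has 31).
Aug 1, 2200 → Sep 1, 2200: 31 days (August has 31).
Sep 1, 2200 → Sep 11, 2200: 10 days.
Total: 253 days.
253 mod 7 = 1, so Wednesday + 1 = Thursday.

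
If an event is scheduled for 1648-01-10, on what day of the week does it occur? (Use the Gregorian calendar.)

Doomsday rule: the anchor day for the 1600s is Tuesday. For year 48: 48÷12 = 4 r 0, and 0÷4 = 0, so 4+0+0 = 4.
Tuesday + 4 ≡ Saturday — that's 1648's doomsday.
In January the doomsday date is Jan 4 (1648 is a leap year (divisible by 4)).
Jan 10 is 6 days after Jan 4; 6 mod 7 = 6, so Saturday + 6 = Friday.

Friday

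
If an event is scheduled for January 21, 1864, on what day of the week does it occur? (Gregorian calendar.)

Doomsday rule: the anchor day for the 1800s is Friday. For year 64: 64÷12 = 5 r 4, and 4÷4 = 1, so 5+4+1 = 10.
Friday + 10 ≡ Monday — that's 1864's doomsday.
In January the doomsday date is Jan 4 (1864 is a leap year (divisible by 4)).
Jan 21 is 17 days after Jan 4; 17 mod 7 = 3, so Monday + 3 = Thursday.

Thursday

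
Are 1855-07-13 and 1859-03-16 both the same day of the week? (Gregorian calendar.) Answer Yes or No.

No

From Jul 13, 1855 to Mar 16, 1859 is 1342 days.
1342 mod 7 = 5, so they are different weekdays.
(Jul 13, 1855 is a Friday; Mar 16, 1859 is a Wednesday.)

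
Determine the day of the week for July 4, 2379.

Wednesday

Doomsday rule: the anchor day for the 2300s is Wednesday. For year 79: 79÷12 = 6 r 7, and 7÷4 = 1, so 6+7+1 = 14.
Wednesday + 14 ≡ Wednesday — that's 2379's doomsday.
In July the doomsday date is Jul 11.
Jul 4 is 7 days before Jul 11; 7 mod 7 = 0, so Wednesday − 0 = Wednesday.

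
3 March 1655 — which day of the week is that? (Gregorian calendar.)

Wednesday

Doomsday rule: the anchor day for the 1600s is Tuesday. For year 55: 55÷12 = 4 r 7, and 7÷4 = 1, so 4+7+1 = 12.
Tuesday + 12 ≡ Sunday — that's 1655's doomsday.
In March the doomsday date is Mar 14.
Mar 3 is 11 days before Mar 14; 11 mod 7 = 4, so Sunday − 4 = Wednesday.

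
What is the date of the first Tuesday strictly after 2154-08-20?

August 27, 2154

Aug 20, 2154 is a Tuesday.
From Tuesday to the next Tuesday is 7 days.
Aug 20, 2154 + 7 = Aug 27, 2154.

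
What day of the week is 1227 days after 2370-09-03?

Saturday

Sep 3, 2370 is a Thursday.
1227 mod 7 = 2, so 1227 days after a Thursday is Thursday + 2 = Saturday.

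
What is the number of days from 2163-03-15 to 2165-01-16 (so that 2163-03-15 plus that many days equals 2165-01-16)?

673

Mar 15, 2163 → Mar 15, 2164: 366 days (Feb 29, 2164 is in that span).
Mar 15, 2164 → Apr 15, 2164: 31 days (March has 31).
Apr 15, 2164 → May 15, 2164: 30 days (April has 30).
May 15, 2164 → Jun 15, 2164: 31 days (May has 31).
Jun 15, 2164 → Jul 15, 2164: 30 days (June has 30).
Jul 15, 2164 → Aug 15, 2164: 31 days (July has 31).
Aug 15, 2164 → Sep 15, 2164: 31 days (August has 31).
Sep 15, 2164 → Oct 15, 2164: 30 days (September has 30).
Oct 15, 2164 → Nov 15, 2164: 31 days (October has 31).
Nov 15, 2164 → Dec 15, 2164: 30 days (November has 30).
Dec 15, 2164 → Jan 15, 2165: 31 days (December has 31).
Jan 15, 2165 → Jan 16, 2165: 1 days.
Total: 673 days.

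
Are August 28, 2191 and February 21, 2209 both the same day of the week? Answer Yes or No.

From Aug 28, 2191 to Feb 21, 2209 is 6386 days.
6386 mod 7 = 2, so they are different weekdays.
(Aug 28, 2191 is a Sunday; Feb 21, 2209 is a Tuesday.)

No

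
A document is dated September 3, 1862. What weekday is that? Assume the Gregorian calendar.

Doomsday rule: the anchor day for the 1800s is Friday. For year 62: 62÷12 = 5 r 2, and 2÷4 = 0, so 5+2+0 = 7.
Friday + 7 ≡ Friday — that's 1862's doomsday.
In September the doomsday date is Sep 5.
Sep 3 is 2 days before Sep 5; 2 mod 7 = 2, so Friday − 2 = Wednesday.

Wednesday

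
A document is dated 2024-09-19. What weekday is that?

Thursday

January 1, 2024 is a Monday.
Jan 1, 2024 → Feb 1, 2024: 31 days (January has 31).
Feb 1, 2024 → Mar 1, 2024: 29 days (February has 29).
Mar 1, 2024 → Apr 1, 2024: 31 days (March has 31).
Apr 1, 2024 → May 1, 2024: 30 days (April has 30).
May 1, 2024 → Jun 1, 2024: 31 days (May has 31).
Jun 1, 2024 → Jul 1, 2024: 30 days (June has 30).
Jul 1, 2024 → Aug 1, 2024: 31 days (July has 31).
Aug 1, 2024 → Sep 1, 2024: 31 days (August has 31).
Sep 1, 2024 → Sep 19, 2024: 18 days.
Total: 262 days.
262 mod 7 = 3, so Monday + 3 = Thursday.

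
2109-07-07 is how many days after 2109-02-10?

Feb 10, 2109 → Mar 10, 2109: 28 days (February has 28).
Mar 10, 2109 → Apr 10, 2109: 31 days (March has 31).
Apr 10, 2109 → May 10, 2109: 30 days (April has 30).
May 10, 2109 → Jun 10, 2109: 31 days (May has 31).
Jun 10, 2109 → Jul 7, 2109: 27 days.
Total: 147 days.

147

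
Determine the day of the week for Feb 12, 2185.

Saturday

Doomsday rule: the anchor day for the 2100s is Sunday. For year 85: 85÷12 = 7 r 1, and 1÷4 = 0, so 7+1+0 = 8.
Sunday + 8 ≡ Monday — that's 2185's doomsday.
In February the doomsday date is Feb 28 (2185 is not a leap year).
Feb 12 is 16 days before Feb 28; 16 mod 7 = 2, so Monday − 2 = Saturday.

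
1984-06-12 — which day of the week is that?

Tuesday

January 1, 1984 is a Sunday.
Jan 1, 1984 → Feb 1, 1984: 31 days (January has 31).
Feb 1, 1984 → Mar 1, 1984: 29 days (February has 29).
Mar 1, 1984 → Apr 1, 1984: 31 days (March has 31).
Apr 1, 1984 → May 1, 1984: 30 days (April has 30).
May 1, 1984 → Jun 1, 1984: 31 days (May has 31).
Jun 1, 1984 → Jun 12, 1984: 11 days.
Total: 163 days.
163 mod 7 = 2, so Sunday + 2 = Tuesday.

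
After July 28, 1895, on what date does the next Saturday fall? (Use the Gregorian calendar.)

August 3, 1895

Jul 28, 1895 is a Sunday.
From Sunday to the next Saturday is 6 days.
Jul 28, 1895 + 6 = Aug 3, 1895.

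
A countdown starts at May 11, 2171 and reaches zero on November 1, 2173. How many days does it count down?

905

May 11, 2171 → May 11, 2172: 366 days (Feb 29, 2172 is in that span).
May 11, 2172 → May 11, 2173: 365 days.
May 11, 2173 → Jun 11, 2173: 31 days (May has 31).
Jun 11, 2173 → Jul 11, 2173: 30 days (June has 30).
Jul 11, 2173 → Aug 11, 2173: 31 days (July has 31).
Aug 11, 2173 → Sep 11, 2173: 31 days (August has 31).
Sep 11, 2173 → Oct 11, 2173: 30 days (September has 30).
Oct 11, 2173 → Nov 1, 2173: 21 days.
Total: 905 days.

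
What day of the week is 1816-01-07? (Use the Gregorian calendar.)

Doomsday rule: the anchor day for the 1800s is Friday. For year 16: 16÷12 = 1 r 4, and 4÷4 = 1, so 1+4+1 = 6.
Friday + 6 ≡ Thursday — that's 1816's doomsday.
In January the doomsday date is Jan 4 (1816 is a leap year (divisible by 4)).
Jan 7 is 3 days after Jan 4; 3 mod 7 = 3, so Thursday + 3 = Sunday.

Sunday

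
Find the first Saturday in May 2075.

May 4, 2075

May 1, 2075 is a Wednesday.
The first Saturday is therefore May 4 (3 days later).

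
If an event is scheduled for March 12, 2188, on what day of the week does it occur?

Wednesday

Doomsday rule: the anchor day for the 2100s is Sunday. For year 88: 88÷12 = 7 r 4, and 4÷4 = 1, so 7+4+1 = 12.
Sunday + 12 ≡ Friday — that's 2188's doomsday.
In March the doomsday date is Mar 14.
Mar 12 is 2 days before Mar 14; 2 mod 7 = 2, so Friday − 2 = Wednesday.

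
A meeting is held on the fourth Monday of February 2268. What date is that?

February 24, 2268

February 1, 2268 is a Saturday.
The first Monday is therefore February 3 (2 days later).
The fourth Monday is 3 + 3×7 = February 24.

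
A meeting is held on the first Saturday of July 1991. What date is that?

July 1, 1991 is a Monday.
The first Saturday is therefore July 6 (5 days later).

July 6, 1991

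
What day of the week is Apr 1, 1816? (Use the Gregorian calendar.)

Monday

January 1, 1816 is a Monday.
Jan 1, 1816 → Feb 1, 1816: 31 days (January has 31).
Feb 1, 1816 → Mar 1, 1816: 29 days (February has 29).
Mar 1, 1816 → Apr 1, 1816: 31 days.
Total: 91 days.
91 mod 7 = 0, so Monday + 0 = Monday.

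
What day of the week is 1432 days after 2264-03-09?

Mar 9, 2264 is a Wednesday.
1432 mod 7 = 4, so 1432 days after a Wednesday is Wednesday + 4 = Sunday.

Sunday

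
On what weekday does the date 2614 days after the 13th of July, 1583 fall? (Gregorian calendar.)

Saturday

First find the weekday of Jul 13, 1583. Doomsday rule: the anchor day for the 1500s is Wednesday. For year 83: 83÷12 = 6 r 11, and 11÷4 = 2, so 6+11+2 = 19.
Wednesday + 19 ≡ Monday — that's 1583's doomsday.
In July the doomsday date is Jul 11.
Jul 13 is 2 days after Jul 11; 2 mod 7 = 2, so Monday + 2 = Wednesday.
2614 mod 7 = 3, so 2614 days after a Wednesday is Wednesday + 3 = Saturday.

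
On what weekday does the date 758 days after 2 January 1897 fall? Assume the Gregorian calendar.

First find the weekday of Jan 2, 1897. Doomsday rule: the anchor day for the 1800s is Friday. For year 97: 97÷12 = 8 r 1, and 1÷4 = 0, so 8+1+0 = 9.
Friday + 9 ≡ Sunday — that's 1897's doomsday.
In January the doomsday date is Jan 3 (1897 is not a leap year).
Jan 2 is 1 day before Jan 3; 1 mod 7 = 1, so Sunday − 1 = Saturday.
758 mod 7 = 2, so 758 days after a Saturday is Saturday + 2 = Monday.

Monday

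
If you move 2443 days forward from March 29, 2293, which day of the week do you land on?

Wednesday

First find the weekday of Mar 29, 2293. Doomsday rule: the anchor day for the 2200s is Friday. For year 93: 93÷12 = 7 r 9, and 9÷4 = 2, so 7+9+2 = 18.
Friday + 18 ≡ Tuesday — that's 2293's doomsday.
In March the doomsday date is Mar 14.
Mar 29 is 15 days after Mar 14; 15 mod 7 = 1, so Tuesday + 1 = Wednesday.
2443 mod 7 = 0, so 2443 days after a Wednesday is Wednesday + 0 = Wednesday.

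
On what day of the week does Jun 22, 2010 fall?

Doomsday rule: the anchor day for the 2000s is Tuesday. For year 10: 10÷12 = 0 r 10, and 10÷4 = 2, so 0+10+2 = 12.
Tuesday + 12 ≡ Sunday — that's 2010's doomsday.
In June the doomsday date is Jun 6.
Jun 22 is 16 days after Jun 6; 16 mod 7 = 2, so Sunday + 2 = Tuesday.

Tuesday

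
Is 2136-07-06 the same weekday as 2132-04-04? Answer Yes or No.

Yes

From Apr 4, 2132 to Jul 6, 2136 is 1554 days.
1554 mod 7 = 0, so they are the same weekday.
(Apr 4, 2132 is a Friday; Jul 6, 2136 is a Friday.)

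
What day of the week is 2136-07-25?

Doomsday rule: the anchor day for the 2100s is Sunday. For year 36: 36÷12 = 3 r 0, and 0÷4 = 0, so 3+0+0 = 3.
Sunday + 3 ≡ Wednesday — that's 2136's doomsday.
In July the doomsday date is Jul 11.
Jul 25 is 14 days after Jul 11; 14 mod 7 = 0, so Wednesday + 0 = Wednesday.

Wednesday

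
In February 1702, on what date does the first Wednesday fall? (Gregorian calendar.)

February 1, 1702 is a Wednesday.
The first Wednesday is therefore February 1 (same day).

February 1, 1702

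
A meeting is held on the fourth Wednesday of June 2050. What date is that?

June 1, 2050 is a Wednesday.
The first Wednesday is therefore June 1 (same day).
The fourth Wednesday is 1 + 3×7 = June 22.

June 22, 2050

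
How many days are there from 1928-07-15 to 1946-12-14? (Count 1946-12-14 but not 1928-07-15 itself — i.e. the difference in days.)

Jul 15, 1928 → Jul 15, 1929: 365 days.
Jul 15, 1929 → Jul 15, 1930: 365 days.
Jul 15, 1930 → Jul 15, 1931: 365 days.
Jul 15, 1931 → Jul 15, 1932: 366 days (Feb 29, 1932 is in that span).
Jul 15, 1932 → Jul 15, 1933: 365 days.
Jul 15, 1933 → Jul 15, 1934: 365 days.
Jul 15, 1934 → Jul 15, 1935: 365 days.
Jul 15, 1935 → Jul 15, 1936: 366 days (Feb 29, 1936 is in that span).
Jul 15, 1936 → Jul 15, 1937: 365 days.
Jul 15, 1937 → Jul 15, 1938: 365 days.
Jul 15, 1938 → Jul 15, 1939: 365 days.
Jul 15, 1939 → Jul 15, 1940: 366 days (Feb 29, 1940 is in that span).
Jul 15, 1940 → Jul 15, 1941: 365 days.
Jul 15, 1941 → Jul 15, 1942: 365 days.
Jul 15, 1942 → Jul 15, 1943: 365 days.
Jul 15, 1943 → Jul 15, 1944: 366 days (Feb 29, 1944 is in that span).
Jul 15, 1944 → Jul 15, 1945: 365 days.
Jul 15, 1945 → Jul 15, 1946: 365 days.
Jul 15, 1946 → Aug 15, 1946: 31 days (July has 31).
Aug 15, 1946 → Sep 15, 1946: 31 days (August has 31).
Sep 15, 1946 → Oct 15, 1946: 30 days (September has 30).
Oct 15, 1946 → Nov 15, 1946: 31 days (October has 31).
Nov 15, 1946 → Dec 14, 1946: 29 days.
Total: 6726 days.

6726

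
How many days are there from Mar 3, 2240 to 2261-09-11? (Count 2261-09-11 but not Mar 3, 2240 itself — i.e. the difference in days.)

7862

Mar 3, 2240 → Mar 3, 2241: 365 days.
Mar 3, 2241 → Mar 3, 2242: 365 days.
Mar 3, 2242 → Mar 3, 2243: 365 days.
Mar 3, 2243 → Mar 3, 2244: 366 days (Feb 29, 2244 is in that span).
Mar 3, 2244 → Mar 3, 2245: 365 days.
Mar 3, 2245 → Mar 3, 2246: 365 days.
Mar 3, 2246 → Mar 3, 2247: 365 days.
Mar 3, 2247 → Mar 3, 2248: 366 days (Feb 29, 2248 is in that span).
Mar 3, 2248 → Mar 3, 2249: 365 days.
Mar 3, 2249 → Mar 3, 2250: 365 days.
Mar 3, 2250 → Mar 3, 2251: 365 days.
Mar 3, 2251 → Mar 3, 2252: 366 days (Feb 29, 2252 is in that span).
Mar 3, 2252 → Mar 3, 2253: 365 days.
Mar 3, 2253 → Mar 3, 2254: 365 days.
Mar 3, 2254 → Mar 3, 2255: 365 days.
Mar 3, 2255 → Mar 3, 2256: 366 days (Feb 29, 2256 is in that span).
Mar 3, 2256 → Mar 3, 2257: 365 days.
Mar 3, 2257 → Mar 3, 2258: 365 days.
Mar 3, 2258 → Mar 3, 2259: 365 days.
Mar 3, 2259 → Mar 3, 2260: 366 days (Feb 29, 2260 is in that span).
Mar 3, 2260 → Mar 3, 2261: 365 days.
Mar 3, 2261 → Apr 3, 2261: 31 days (March has 31).
Apr 3, 2261 → May 3, 2261: 30 days (April has 30).
May 3, 2261 → Jun 3, 2261: 31 days (May has 31).
Jun 3, 2261 → Jul 3, 2261: 30 days (June has 30).
Jul 3, 2261 → Aug 3, 2261: 31 days (July has 31).
Aug 3, 2261 → Sep 3, 2261: 31 days (August has 31).
Sep 3, 2261 → Sep 11, 2261: 8 days.
Total: 7862 days.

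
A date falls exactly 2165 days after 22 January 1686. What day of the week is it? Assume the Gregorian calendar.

First find the weekday of Jan 22, 1686. Doomsday rule: the anchor day for the 1600s is Tuesday. For year 86: 86÷12 = 7 r 2, and 2÷4 = 0, so 7+2+0 = 9.
Tuesday + 9 ≡ Thursday — that's 1686's doomsday.
In January the doomsday date is Jan 3 (1686 is not a leap year).
Jan 22 is 19 days after Jan 3; 19 mod 7 = 5, so Thursday + 5 = Tuesday.
2165 mod 7 = 2, so 2165 days after a Tuesday is Tuesday + 2 = Thursday.

Thursday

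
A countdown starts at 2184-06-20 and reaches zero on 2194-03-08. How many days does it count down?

3548

Jun 20, 2184 → Jun 20, 2185: 365 days.
Jun 20, 2185 → Jun 20, 2186: 365 days.
Jun 20, 2186 → Jun 20, 2187: 365 days.
Jun 20, 2187 → Jun 20, 2188: 366 days (Feb 29, 2188 is in that span).
Jun 20, 2188 → Jun 20, 2189: 365 days.
Jun 20, 2189 → Jun 20, 2190: 365 days.
Jun 20, 2190 → Jun 20, 2191: 365 days.
Jun 20, 2191 → Jun 20, 2192: 366 days (Feb 29, 2192 is in that span).
Jun 20, 2192 → Jun 20, 2193: 365 days.
Jun 20, 2193 → Jul 20, 2193: 30 days (June has 30).
Jul 20, 2193 → Aug 20, 2193: 31 days (July has 31).
Aug 20, 2193 → Sep 20, 2193: 31 days (August has 31).
Sep 20, 2193 → Oct 20, 2193: 30 days (September has 30).
Oct 20, 2193 → Nov 20, 2193: 31 days (October has 31).
Nov 20, 2193 → Dec 20, 2193: 30 days (November has 30).
Dec 20, 2193 → Jan 20, 2194: 31 days (December has 31).
Jan 20, 2194 → Feb 20, 2194: 31 days (January has 31).
Feb 20, 2194 → Mar 8, 2194: 16 days.
Total: 3548 days.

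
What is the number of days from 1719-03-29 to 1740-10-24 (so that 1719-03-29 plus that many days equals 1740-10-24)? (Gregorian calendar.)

7880

Mar 29, 1719 → Mar 29, 1720: 366 days (Feb 29, 1720 is in that span).
Mar 29, 1720 → Mar 29, 1721: 365 days.
Mar 29, 1721 → Mar 29, 1722: 365 days.
Mar 29, 1722 → Mar 29, 1723: 365 days.
Mar 29, 1723 → Mar 29, 1724: 366 days (Feb 29, 1724 is in that span).
Mar 29, 1724 → Mar 29, 1725: 365 days.
Mar 29, 1725 → Mar 29, 1726: 365 days.
Mar 29, 1726 → Mar 29, 1727: 365 days.
Mar 29, 1727 → Mar 29, 1728: 366 days (Feb 29, 1728 is in that span).
Mar 29, 1728 → Mar 29, 1729: 365 days.
Mar 29, 1729 → Mar 29, 1730: 365 days.
Mar 29, 1730 → Mar 29, 1731: 365 days.
Mar 29, 1731 → Mar 29, 1732: 366 days (Feb 29, 1732 is in that span).
Mar 29, 1732 → Mar 29, 1733: 365 days.
Mar 29, 1733 → Mar 29, 1734: 365 days.
Mar 29, 1734 → Mar 29, 1735: 365 days.
Mar 29, 1735 → Mar 29, 1736: 366 days (Feb 29, 1736 is in that span).
Mar 29, 1736 → Mar 29, 1737: 365 days.
Mar 29, 1737 → Mar 29, 1738: 365 days.
Mar 29, 1738 → Mar 29, 1739: 365 days.
Mar 29, 1739 → Mar 29, 1740: 366 days (Feb 29, 1740 is in that span).
Mar 29, 1740 → Apr 29, 1740: 31 days (March has 31).
Apr 29, 1740 → May 29, 1740: 30 days (April has 30).
May 29, 1740 → Jun 29, 1740: 31 days (May has 31).
Jun 29, 1740 → Jul 29, 1740: 30 days (June has 30).
Jul 29, 1740 → Aug 29, 1740: 31 days (July has 31).
Aug 29, 1740 → Sep 29, 1740: 31 days (August has 31).
Sep 29, 1740 → Oct 24, 1740: 25 days.
Total: 7880 days.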